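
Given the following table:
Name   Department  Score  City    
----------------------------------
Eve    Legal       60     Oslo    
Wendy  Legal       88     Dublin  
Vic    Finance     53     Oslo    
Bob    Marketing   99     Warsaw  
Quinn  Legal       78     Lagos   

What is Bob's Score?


Row 4: Bob
Score = 99

ANSWER: 99


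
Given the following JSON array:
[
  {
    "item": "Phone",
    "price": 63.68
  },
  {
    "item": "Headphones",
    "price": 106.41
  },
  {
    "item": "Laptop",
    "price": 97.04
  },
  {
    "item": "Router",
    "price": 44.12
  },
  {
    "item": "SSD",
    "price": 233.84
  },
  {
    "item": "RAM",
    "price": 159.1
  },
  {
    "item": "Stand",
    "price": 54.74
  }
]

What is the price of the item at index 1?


Array index 1 -> Headphones
price = 106.41

ANSWER: 106.41


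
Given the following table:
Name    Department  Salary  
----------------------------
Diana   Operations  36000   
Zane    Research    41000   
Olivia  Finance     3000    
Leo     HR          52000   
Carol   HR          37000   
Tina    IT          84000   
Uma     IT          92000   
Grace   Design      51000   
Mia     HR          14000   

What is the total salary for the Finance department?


Finance department members:
  Olivia: 3000
Total = 3000 = 3000

ANSWER: 3000


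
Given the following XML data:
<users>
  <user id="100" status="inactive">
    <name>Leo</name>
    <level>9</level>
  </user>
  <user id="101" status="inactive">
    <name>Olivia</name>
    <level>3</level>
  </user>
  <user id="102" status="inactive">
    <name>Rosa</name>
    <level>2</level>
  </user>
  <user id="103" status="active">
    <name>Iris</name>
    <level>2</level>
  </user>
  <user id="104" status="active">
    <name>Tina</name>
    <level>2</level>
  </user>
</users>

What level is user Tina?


Finding user: Tina
<level>2</level>

ANSWER: 2


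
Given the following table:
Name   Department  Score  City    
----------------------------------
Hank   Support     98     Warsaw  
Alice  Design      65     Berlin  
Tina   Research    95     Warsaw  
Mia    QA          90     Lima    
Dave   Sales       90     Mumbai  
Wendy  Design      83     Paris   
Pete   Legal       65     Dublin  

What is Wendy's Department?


Row 6: Wendy
Department = Design

ANSWER: Design


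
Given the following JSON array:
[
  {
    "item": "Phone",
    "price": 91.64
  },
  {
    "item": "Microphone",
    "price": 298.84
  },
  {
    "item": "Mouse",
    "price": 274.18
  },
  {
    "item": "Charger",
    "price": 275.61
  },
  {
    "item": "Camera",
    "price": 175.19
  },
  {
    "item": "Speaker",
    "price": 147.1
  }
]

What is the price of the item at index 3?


Array index 3 -> Charger
price = 275.61

ANSWER: 275.61


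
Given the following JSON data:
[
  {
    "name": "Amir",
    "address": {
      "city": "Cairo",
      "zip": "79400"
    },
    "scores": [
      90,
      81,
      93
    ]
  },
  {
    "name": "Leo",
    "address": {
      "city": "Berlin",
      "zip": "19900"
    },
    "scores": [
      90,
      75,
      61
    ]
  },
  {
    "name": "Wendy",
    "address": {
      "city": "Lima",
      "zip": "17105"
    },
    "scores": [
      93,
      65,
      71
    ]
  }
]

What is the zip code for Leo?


Path: records[1].address.zip
Value: 19900

ANSWER: 19900


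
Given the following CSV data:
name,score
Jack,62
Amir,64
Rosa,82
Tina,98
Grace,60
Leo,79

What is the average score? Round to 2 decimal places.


Scores: 62, 64, 82, 98, 60, 79
Sum = 445
Count = 6
Average = 445 / 6 = 74.17

ANSWER: 74.17


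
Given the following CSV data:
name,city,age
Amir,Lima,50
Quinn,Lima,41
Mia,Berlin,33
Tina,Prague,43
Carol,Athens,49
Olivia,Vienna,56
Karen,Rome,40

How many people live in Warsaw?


Scanning city column for 'Warsaw':
Total matches: 0

ANSWER: 0


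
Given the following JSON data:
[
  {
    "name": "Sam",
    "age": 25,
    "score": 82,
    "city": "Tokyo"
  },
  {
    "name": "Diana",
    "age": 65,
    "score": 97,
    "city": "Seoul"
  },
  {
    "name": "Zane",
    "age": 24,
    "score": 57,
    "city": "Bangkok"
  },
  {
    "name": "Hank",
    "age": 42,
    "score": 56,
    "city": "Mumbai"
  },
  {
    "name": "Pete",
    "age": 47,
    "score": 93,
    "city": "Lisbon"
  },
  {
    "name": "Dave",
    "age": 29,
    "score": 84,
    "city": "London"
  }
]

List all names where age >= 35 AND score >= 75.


Checking both conditions:
  Sam (age=25, score=82) -> no
  Diana (age=65, score=97) -> YES
  Zane (age=24, score=57) -> no
  Hank (age=42, score=56) -> no
  Pete (age=47, score=93) -> YES
  Dave (age=29, score=84) -> no


ANSWER: Diana, Pete


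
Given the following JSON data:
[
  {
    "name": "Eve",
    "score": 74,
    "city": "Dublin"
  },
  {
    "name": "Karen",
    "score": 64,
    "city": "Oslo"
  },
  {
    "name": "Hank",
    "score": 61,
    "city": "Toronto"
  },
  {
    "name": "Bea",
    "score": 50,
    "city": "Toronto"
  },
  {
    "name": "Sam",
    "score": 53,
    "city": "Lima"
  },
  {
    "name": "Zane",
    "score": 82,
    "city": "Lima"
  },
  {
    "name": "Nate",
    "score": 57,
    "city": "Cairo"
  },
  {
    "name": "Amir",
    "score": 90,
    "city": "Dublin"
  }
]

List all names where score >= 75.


Filtering records where score >= 75:
  Eve (score=74) -> no
  Karen (score=64) -> no
  Hank (score=61) -> no
  Bea (score=50) -> no
  Sam (score=53) -> no
  Zane (score=82) -> YES
  Nate (score=57) -> no
  Amir (score=90) -> YES


ANSWER: Zane, Amir


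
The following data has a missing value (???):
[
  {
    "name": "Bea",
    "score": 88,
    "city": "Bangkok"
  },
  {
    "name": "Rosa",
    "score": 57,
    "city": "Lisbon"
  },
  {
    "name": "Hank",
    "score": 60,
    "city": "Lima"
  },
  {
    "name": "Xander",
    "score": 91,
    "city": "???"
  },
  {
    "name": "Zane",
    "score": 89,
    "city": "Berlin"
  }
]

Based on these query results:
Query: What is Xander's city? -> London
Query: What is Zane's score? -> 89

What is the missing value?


The missing value is Xander's city
From query: Xander's city = London

ANSWER: London


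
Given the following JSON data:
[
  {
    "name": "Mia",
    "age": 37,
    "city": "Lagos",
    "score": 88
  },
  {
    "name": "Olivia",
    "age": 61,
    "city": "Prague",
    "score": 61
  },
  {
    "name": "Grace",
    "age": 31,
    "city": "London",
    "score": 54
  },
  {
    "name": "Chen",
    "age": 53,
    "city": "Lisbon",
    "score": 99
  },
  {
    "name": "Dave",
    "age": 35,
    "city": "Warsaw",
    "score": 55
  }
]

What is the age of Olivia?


Looking up record where name = Olivia
Record index: 1
Field 'age' = 61

ANSWER: 61


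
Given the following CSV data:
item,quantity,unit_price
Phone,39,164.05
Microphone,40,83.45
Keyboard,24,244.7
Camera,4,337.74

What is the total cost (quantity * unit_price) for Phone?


Row: Phone
quantity = 39
unit_price = 164.05
total = 39 * 164.05 = 6397.95

ANSWER: 6397.95


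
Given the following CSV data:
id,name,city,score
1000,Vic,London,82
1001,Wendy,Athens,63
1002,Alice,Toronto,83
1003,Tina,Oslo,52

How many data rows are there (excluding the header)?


Counting rows (excluding header):
Header: id,name,city,score
Data rows: 4

ANSWER: 4


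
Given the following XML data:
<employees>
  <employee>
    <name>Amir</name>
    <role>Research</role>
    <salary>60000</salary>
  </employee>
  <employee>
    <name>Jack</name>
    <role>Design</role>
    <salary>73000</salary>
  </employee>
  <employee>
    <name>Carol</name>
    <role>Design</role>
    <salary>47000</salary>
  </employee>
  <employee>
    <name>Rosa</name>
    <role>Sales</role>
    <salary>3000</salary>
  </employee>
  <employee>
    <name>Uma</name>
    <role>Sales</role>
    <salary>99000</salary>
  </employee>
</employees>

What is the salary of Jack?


Searching for <employee> with <name>Jack</name>
Found at position 2
<salary>73000</salary>

ANSWER: 73000


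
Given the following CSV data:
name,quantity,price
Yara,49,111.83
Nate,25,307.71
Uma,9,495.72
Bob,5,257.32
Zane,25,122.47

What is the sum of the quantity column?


Values in 'quantity' column:
  Row 1: 49
  Row 2: 25
  Row 3: 9
  Row 4: 5
  Row 5: 25
Sum = 49 + 25 + 9 + 5 + 25 = 113

ANSWER: 113


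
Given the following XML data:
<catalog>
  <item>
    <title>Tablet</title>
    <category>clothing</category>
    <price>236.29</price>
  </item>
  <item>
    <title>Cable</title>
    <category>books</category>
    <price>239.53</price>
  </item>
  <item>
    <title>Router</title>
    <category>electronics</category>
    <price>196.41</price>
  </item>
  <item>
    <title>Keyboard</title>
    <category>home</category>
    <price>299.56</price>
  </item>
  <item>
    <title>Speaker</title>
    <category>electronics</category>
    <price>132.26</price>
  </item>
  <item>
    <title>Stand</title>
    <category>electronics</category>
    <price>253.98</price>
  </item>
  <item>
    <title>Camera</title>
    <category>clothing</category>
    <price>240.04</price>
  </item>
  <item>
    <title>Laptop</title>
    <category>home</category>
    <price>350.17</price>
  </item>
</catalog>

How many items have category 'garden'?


Scanning <item> elements for <category>garden</category>:
Count: 0

ANSWER: 0


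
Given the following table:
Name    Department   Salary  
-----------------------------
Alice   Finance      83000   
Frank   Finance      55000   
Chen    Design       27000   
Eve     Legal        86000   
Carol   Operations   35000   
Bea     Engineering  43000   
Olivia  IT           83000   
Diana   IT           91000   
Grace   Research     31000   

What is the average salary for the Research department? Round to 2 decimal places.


Research department members:
  Grace: 31000
Sum = 31000
Count = 1
Average = 31000 / 1 = 31000.00

ANSWER: 31000.00


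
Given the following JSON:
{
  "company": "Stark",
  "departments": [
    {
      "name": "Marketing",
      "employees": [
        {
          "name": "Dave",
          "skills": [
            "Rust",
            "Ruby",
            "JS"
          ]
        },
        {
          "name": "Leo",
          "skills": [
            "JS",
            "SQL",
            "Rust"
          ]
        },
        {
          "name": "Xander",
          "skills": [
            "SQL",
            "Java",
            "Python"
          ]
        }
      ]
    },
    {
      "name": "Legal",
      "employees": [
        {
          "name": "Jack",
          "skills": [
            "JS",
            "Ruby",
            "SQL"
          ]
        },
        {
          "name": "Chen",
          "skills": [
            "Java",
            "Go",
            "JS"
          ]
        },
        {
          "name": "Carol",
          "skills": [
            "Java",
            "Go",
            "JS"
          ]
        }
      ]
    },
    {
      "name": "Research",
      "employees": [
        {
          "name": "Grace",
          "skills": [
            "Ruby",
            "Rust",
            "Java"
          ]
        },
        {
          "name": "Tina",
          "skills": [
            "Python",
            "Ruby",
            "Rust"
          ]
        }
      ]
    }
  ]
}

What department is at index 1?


Path: departments[1].name
Value: Legal

ANSWER: Legal


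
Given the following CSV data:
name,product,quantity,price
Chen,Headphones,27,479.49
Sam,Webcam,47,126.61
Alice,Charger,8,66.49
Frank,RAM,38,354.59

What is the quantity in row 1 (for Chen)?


Row 1: Chen
Column 'quantity' = 27

ANSWER: 27


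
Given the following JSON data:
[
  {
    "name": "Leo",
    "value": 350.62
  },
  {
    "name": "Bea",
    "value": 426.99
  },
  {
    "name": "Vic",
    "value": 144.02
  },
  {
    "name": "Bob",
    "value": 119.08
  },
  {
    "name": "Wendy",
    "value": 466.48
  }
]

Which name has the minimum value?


Comparing values:
  Leo: 350.62
  Bea: 426.99
  Vic: 144.02
  Bob: 119.08
  Wendy: 466.48
Minimum: Bob (119.08)

ANSWER: Bob


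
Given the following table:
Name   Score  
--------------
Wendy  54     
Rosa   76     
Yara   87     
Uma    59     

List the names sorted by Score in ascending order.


Sorting by Score (ascending):
  Wendy: 54
  Uma: 59
  Rosa: 76
  Yara: 87


ANSWER: Wendy, Uma, Rosa, Yara


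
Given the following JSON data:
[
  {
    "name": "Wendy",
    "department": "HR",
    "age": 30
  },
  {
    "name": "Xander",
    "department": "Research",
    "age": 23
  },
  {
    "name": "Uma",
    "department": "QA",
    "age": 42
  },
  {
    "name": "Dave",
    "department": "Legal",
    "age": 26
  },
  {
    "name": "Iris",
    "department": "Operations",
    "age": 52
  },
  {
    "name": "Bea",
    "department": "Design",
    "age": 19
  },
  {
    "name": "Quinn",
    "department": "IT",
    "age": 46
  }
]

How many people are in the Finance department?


Scanning records for department = Finance
  No matches found
Count: 0

ANSWER: 0


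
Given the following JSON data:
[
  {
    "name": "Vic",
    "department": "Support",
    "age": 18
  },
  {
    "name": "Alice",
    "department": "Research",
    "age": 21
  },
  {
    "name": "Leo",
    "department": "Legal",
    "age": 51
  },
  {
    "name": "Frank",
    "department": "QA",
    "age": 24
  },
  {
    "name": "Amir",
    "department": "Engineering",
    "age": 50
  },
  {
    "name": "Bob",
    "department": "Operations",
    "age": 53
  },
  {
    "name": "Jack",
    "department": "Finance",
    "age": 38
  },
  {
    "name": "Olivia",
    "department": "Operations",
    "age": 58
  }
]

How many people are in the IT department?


Scanning records for department = IT
  No matches found
Count: 0

ANSWER: 0


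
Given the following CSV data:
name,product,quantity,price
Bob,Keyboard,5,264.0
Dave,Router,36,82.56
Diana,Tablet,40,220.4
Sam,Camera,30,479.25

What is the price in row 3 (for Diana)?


Row 3: Diana
Column 'price' = 220.4

ANSWER: 220.4


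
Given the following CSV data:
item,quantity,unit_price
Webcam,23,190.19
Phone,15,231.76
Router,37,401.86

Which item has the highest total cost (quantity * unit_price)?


Computing row totals:
  Webcam: 4374.37
  Phone: 3476.4
  Router: 14868.82
Maximum: Router (14868.82)

ANSWER: Router


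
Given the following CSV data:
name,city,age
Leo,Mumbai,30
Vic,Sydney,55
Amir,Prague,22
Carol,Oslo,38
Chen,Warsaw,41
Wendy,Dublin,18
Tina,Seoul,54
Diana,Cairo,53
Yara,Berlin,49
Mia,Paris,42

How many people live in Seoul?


Scanning city column for 'Seoul':
  Row 7: Tina -> MATCH
Total matches: 1

ANSWER: 1


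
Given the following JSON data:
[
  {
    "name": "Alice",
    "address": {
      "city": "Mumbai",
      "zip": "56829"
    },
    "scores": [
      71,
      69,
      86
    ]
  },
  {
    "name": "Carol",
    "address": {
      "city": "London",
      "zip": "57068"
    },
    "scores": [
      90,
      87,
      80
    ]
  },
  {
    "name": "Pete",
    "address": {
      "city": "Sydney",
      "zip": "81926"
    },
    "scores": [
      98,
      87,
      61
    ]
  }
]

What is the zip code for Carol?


Path: records[1].address.zip
Value: 57068

ANSWER: 57068


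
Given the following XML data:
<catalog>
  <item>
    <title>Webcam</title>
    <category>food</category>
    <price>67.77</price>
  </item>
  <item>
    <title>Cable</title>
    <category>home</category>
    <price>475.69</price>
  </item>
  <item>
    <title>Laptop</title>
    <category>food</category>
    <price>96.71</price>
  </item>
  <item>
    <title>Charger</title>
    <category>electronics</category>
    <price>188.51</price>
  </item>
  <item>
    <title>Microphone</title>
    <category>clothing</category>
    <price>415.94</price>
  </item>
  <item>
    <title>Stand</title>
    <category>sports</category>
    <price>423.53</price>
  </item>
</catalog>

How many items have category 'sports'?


Scanning <item> elements for <category>sports</category>:
  Item 6: Stand -> MATCH
Count: 1

ANSWER: 1


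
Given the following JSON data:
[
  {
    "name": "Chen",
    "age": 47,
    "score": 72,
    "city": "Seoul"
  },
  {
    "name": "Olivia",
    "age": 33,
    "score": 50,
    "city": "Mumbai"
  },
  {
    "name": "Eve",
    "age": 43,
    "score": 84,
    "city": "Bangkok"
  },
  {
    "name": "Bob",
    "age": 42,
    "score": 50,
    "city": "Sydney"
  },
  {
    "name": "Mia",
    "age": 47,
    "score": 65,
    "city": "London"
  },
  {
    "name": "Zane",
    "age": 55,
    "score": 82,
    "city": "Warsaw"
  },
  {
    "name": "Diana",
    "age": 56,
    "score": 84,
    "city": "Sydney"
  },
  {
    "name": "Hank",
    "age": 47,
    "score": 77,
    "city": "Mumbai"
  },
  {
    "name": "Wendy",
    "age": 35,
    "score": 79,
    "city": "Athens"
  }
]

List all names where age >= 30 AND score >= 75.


Checking both conditions:
  Chen (age=47, score=72) -> no
  Olivia (age=33, score=50) -> no
  Eve (age=43, score=84) -> YES
  Bob (age=42, score=50) -> no
  Mia (age=47, score=65) -> no
  Zane (age=55, score=82) -> YES
  Diana (age=56, score=84) -> YES
  Hank (age=47, score=77) -> YES
  Wendy (age=35, score=79) -> YES


ANSWER: Eve, Zane, Diana, Hank, Wendy


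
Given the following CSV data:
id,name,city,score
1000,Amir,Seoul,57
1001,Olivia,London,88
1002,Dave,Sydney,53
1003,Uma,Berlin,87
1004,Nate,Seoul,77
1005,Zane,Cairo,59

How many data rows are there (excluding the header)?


Counting rows (excluding header):
Header: id,name,city,score
Data rows: 6

ANSWER: 6


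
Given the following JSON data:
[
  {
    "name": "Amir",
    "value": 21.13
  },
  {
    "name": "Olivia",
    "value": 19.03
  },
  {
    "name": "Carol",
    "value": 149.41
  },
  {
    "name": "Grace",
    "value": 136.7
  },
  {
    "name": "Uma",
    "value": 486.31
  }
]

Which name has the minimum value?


Comparing values:
  Amir: 21.13
  Olivia: 19.03
  Carol: 149.41
  Grace: 136.7
  Uma: 486.31
Minimum: Olivia (19.03)

ANSWER: Olivia


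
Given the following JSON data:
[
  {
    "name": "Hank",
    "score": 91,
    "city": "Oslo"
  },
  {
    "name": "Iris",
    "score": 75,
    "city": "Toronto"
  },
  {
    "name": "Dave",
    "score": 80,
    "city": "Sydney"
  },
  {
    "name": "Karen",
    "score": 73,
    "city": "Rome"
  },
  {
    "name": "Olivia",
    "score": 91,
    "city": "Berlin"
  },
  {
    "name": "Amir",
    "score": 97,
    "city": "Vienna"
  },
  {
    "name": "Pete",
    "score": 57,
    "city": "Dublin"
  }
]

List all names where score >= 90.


Filtering records where score >= 90:
  Hank (score=91) -> YES
  Iris (score=75) -> no
  Dave (score=80) -> no
  Karen (score=73) -> no
  Olivia (score=91) -> YES
  Amir (score=97) -> YES
  Pete (score=57) -> no


ANSWER: Hank, Olivia, Amir


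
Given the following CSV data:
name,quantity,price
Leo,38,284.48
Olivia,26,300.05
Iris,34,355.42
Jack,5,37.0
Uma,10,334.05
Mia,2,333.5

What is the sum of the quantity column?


Values in 'quantity' column:
  Row 1: 38
  Row 2: 26
  Row 3: 34
  Row 4: 5
  Row 5: 10
  Row 6: 2
Sum = 38 + 26 + 34 + 5 + 10 + 2 = 115

ANSWER: 115


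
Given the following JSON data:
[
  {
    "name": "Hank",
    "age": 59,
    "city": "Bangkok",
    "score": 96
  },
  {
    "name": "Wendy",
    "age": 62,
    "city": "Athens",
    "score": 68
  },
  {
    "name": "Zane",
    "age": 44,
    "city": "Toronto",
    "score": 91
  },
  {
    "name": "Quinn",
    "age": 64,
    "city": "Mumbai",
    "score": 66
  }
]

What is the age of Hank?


Looking up record where name = Hank
Record index: 0
Field 'age' = 59

ANSWER: 59


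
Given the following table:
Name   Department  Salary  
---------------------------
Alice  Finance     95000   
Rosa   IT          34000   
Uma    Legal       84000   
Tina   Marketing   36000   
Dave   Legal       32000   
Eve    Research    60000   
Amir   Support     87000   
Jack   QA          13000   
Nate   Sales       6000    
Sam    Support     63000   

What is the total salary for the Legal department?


Legal department members:
  Uma: 84000
  Dave: 32000
Total = 84000 + 32000 = 116000

ANSWER: 116000


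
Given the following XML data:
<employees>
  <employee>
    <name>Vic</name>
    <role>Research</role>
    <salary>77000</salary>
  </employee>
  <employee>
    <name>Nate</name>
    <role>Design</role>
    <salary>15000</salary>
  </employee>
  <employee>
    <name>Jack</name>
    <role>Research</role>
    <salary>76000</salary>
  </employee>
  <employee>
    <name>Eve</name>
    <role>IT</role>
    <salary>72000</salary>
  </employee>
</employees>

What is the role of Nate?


Searching for <employee> with <name>Nate</name>
Found at position 2
<role>Design</role>

ANSWER: Design


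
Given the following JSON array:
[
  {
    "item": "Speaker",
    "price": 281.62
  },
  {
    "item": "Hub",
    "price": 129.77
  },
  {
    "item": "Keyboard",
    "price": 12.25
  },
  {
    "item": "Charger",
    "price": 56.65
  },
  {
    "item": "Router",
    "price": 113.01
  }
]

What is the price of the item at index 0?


Array index 0 -> Speaker
price = 281.62

ANSWER: 281.62


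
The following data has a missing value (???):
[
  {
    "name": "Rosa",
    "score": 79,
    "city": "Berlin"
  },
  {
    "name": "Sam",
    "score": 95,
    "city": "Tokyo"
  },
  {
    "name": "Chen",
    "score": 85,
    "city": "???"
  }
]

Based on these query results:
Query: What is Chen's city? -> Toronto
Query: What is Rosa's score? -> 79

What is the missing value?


The missing value is Chen's city
From query: Chen's city = Toronto

ANSWER: Toronto


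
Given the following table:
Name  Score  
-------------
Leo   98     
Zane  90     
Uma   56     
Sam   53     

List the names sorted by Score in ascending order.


Sorting by Score (ascending):
  Sam: 53
  Uma: 56
  Zane: 90
  Leo: 98


ANSWER: Sam, Uma, Zane, Leo


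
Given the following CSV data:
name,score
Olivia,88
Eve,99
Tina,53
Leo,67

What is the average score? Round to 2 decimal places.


Scores: 88, 99, 53, 67
Sum = 307
Count = 4
Average = 307 / 4 = 76.75

ANSWER: 76.75


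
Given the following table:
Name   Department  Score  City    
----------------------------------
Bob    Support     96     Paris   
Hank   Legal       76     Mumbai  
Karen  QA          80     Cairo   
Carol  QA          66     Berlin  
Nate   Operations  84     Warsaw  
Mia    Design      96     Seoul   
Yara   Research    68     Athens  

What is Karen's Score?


Row 3: Karen
Score = 80

ANSWER: 80


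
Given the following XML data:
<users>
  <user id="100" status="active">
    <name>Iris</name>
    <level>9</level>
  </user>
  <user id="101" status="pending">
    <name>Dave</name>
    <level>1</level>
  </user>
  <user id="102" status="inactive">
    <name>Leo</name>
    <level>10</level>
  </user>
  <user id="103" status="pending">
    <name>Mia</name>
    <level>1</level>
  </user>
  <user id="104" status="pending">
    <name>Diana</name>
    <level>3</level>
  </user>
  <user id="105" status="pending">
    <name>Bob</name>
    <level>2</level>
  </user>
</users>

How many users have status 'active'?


Counting users with status='active':
  Iris (id=100) -> MATCH
Count: 1

ANSWER: 1


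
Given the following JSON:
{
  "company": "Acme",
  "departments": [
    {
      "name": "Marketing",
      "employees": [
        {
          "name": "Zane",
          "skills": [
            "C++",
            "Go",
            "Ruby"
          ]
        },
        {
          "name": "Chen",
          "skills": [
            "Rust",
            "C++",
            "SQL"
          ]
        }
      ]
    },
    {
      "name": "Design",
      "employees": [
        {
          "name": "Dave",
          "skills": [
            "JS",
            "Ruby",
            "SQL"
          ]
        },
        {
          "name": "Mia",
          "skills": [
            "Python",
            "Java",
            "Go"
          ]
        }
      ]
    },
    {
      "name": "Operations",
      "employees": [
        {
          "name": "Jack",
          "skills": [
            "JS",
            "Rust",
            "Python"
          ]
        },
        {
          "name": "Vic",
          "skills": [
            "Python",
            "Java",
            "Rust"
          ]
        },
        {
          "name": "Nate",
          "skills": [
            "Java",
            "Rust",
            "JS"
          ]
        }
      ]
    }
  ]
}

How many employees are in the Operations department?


Path: departments[2].employees
Count: 3

ANSWER: 3


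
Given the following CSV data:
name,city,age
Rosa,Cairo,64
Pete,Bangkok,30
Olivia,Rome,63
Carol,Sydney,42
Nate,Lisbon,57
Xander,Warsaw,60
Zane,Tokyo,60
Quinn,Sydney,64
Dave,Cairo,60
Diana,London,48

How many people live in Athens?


Scanning city column for 'Athens':
Total matches: 0

ANSWER: 0


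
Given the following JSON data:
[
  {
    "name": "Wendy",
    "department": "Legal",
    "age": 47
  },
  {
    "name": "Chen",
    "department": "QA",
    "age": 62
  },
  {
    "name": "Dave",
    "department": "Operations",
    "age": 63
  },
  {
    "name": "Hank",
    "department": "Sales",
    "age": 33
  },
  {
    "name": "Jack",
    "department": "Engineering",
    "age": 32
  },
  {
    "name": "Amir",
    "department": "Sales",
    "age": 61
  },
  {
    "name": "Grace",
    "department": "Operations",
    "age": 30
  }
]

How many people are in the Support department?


Scanning records for department = Support
  No matches found
Count: 0

ANSWER: 0


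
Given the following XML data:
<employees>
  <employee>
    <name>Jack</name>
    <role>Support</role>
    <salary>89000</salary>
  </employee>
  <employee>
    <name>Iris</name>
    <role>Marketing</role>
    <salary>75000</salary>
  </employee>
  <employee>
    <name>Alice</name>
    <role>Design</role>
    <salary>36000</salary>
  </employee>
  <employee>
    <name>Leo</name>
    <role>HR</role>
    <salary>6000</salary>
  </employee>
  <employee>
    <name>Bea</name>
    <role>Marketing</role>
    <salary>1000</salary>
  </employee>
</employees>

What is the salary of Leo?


Searching for <employee> with <name>Leo</name>
Found at position 4
<salary>6000</salary>

ANSWER: 6000


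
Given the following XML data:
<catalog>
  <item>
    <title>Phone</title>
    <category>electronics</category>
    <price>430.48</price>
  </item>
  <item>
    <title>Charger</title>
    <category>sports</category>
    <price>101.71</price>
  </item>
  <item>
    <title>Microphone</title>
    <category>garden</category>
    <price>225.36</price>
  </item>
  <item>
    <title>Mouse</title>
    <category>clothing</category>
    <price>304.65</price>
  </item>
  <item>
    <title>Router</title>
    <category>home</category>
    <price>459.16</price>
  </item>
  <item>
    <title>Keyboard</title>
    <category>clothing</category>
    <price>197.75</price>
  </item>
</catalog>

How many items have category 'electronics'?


Scanning <item> elements for <category>electronics</category>:
  Item 1: Phone -> MATCH
Count: 1

ANSWER: 1


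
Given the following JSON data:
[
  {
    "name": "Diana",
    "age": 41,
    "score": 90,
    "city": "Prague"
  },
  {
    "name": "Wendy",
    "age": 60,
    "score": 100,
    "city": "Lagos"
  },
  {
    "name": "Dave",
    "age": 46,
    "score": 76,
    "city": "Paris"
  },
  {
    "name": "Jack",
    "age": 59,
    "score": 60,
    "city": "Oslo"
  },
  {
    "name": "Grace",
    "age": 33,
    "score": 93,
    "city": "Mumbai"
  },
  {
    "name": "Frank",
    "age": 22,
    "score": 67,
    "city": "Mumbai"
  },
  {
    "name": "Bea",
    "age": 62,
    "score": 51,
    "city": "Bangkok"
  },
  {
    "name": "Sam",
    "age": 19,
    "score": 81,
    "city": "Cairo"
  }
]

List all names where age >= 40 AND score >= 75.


Checking both conditions:
  Diana (age=41, score=90) -> YES
  Wendy (age=60, score=100) -> YES
  Dave (age=46, score=76) -> YES
  Jack (age=59, score=60) -> no
  Grace (age=33, score=93) -> no
  Frank (age=22, score=67) -> no
  Bea (age=62, score=51) -> no
  Sam (age=19, score=81) -> no


ANSWER: Diana, Wendy, Dave


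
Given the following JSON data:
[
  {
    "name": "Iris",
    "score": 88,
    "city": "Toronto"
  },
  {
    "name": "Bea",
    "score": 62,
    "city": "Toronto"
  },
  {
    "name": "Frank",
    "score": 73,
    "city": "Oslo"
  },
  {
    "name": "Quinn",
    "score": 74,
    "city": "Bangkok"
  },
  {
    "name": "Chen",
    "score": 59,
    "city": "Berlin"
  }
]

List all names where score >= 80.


Filtering records where score >= 80:
  Iris (score=88) -> YES
  Bea (score=62) -> no
  Frank (score=73) -> no
  Quinn (score=74) -> no
  Chen (score=59) -> no


ANSWER: Iris


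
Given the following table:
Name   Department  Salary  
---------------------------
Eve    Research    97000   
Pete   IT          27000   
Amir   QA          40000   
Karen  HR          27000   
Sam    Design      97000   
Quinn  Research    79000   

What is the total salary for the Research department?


Research department members:
  Eve: 97000
  Quinn: 79000
Total = 97000 + 79000 = 176000

ANSWER: 176000


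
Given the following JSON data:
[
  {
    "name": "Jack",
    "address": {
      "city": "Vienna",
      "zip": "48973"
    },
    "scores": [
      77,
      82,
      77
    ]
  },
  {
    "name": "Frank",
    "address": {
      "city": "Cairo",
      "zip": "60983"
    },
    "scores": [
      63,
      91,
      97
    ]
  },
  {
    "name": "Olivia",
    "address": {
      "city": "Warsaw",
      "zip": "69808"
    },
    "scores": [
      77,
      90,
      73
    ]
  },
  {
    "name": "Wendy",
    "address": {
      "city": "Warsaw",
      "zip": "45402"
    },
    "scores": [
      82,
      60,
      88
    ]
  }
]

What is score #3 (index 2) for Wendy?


Path: records[3].scores[2]
Value: 88

ANSWER: 88


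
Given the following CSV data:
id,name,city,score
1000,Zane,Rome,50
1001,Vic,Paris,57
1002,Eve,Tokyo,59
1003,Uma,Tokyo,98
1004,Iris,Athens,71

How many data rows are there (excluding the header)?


Counting rows (excluding header):
Header: id,name,city,score
Data rows: 5

ANSWER: 5


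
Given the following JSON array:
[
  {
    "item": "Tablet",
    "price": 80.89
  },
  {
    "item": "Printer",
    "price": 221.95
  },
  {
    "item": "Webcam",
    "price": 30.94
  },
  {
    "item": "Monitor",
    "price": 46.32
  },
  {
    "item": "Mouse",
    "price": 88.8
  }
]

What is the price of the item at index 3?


Array index 3 -> Monitor
price = 46.32

ANSWER: 46.32


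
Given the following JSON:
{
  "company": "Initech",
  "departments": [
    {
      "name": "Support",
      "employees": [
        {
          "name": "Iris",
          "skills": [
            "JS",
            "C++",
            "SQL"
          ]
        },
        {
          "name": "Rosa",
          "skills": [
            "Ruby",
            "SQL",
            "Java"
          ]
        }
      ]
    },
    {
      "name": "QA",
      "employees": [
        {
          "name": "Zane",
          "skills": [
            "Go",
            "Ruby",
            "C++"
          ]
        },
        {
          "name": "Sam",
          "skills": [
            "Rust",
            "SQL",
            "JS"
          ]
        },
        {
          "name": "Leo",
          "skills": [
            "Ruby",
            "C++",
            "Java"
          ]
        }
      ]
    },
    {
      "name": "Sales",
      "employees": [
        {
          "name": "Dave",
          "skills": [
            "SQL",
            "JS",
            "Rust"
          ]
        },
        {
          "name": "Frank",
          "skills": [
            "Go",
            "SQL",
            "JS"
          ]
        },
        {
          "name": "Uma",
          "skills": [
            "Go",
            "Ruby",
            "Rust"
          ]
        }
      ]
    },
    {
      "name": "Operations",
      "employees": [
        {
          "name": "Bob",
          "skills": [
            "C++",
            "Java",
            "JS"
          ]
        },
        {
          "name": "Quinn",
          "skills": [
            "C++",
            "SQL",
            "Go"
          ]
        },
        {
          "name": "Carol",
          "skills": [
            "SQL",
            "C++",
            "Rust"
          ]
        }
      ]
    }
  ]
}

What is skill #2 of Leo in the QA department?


Path: departments[1].employees[2].skills[1]
Value: C++

ANSWER: C++


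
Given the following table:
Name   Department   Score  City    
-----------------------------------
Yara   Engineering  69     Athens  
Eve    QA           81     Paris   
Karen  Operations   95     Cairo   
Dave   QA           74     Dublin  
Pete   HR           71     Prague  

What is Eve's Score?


Row 2: Eve
Score = 81

ANSWER: 81


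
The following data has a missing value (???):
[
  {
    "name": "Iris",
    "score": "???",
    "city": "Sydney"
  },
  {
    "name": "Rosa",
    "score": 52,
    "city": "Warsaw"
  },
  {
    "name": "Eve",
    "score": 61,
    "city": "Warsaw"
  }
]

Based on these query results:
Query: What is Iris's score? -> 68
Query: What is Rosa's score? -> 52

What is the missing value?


The missing value is Iris's score
From query: Iris's score = 68

ANSWER: 68


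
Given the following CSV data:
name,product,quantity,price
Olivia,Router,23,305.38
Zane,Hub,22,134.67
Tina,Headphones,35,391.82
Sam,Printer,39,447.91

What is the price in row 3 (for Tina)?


Row 3: Tina
Column 'price' = 391.82

ANSWER: 391.82


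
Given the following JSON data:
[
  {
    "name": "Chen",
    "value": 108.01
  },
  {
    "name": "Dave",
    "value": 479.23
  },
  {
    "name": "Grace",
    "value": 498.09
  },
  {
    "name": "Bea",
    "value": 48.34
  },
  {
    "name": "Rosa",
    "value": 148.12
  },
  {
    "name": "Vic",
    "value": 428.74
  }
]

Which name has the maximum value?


Comparing values:
  Chen: 108.01
  Dave: 479.23
  Grace: 498.09
  Bea: 48.34
  Rosa: 148.12
  Vic: 428.74
Maximum: Grace (498.09)

ANSWER: Grace


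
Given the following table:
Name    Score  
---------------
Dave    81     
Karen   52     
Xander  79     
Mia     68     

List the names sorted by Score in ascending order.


Sorting by Score (ascending):
  Karen: 52
  Mia: 68
  Xander: 79
  Dave: 81


ANSWER: Karen, Mia, Xander, Dave


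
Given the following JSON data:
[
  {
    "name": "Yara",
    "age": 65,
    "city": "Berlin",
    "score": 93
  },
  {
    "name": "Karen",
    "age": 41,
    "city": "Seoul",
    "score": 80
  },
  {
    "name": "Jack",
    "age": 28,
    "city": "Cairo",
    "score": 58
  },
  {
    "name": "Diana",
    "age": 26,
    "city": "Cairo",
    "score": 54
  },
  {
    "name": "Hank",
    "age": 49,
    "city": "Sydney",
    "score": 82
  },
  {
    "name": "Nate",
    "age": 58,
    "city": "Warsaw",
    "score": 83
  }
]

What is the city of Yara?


Looking up record where name = Yara
Record index: 0
Field 'city' = Berlin

ANSWER: Berlin


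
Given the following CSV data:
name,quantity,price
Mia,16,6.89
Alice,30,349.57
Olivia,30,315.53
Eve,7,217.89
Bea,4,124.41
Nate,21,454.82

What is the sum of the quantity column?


Values in 'quantity' column:
  Row 1: 16
  Row 2: 30
  Row 3: 30
  Row 4: 7
  Row 5: 4
  Row 6: 21
Sum = 16 + 30 + 30 + 7 + 4 + 21 = 108

ANSWER: 108


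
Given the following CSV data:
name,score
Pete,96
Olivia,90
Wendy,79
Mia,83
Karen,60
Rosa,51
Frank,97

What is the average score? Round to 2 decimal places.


Scores: 96, 90, 79, 83, 60, 51, 97
Sum = 556
Count = 7
Average = 556 / 7 = 79.43

ANSWER: 79.43


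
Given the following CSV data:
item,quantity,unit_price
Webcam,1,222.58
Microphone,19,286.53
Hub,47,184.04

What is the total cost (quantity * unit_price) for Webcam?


Row: Webcam
quantity = 1
unit_price = 222.58
total = 1 * 222.58 = 222.58

ANSWER: 222.58


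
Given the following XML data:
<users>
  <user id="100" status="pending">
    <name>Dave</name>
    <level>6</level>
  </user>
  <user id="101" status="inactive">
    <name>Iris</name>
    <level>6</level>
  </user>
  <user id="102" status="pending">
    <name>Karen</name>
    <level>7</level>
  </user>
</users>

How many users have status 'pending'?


Counting users with status='pending':
  Dave (id=100) -> MATCH
  Karen (id=102) -> MATCH
Count: 2

ANSWER: 2


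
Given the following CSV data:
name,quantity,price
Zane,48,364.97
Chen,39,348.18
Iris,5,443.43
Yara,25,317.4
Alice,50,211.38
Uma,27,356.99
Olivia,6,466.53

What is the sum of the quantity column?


Values in 'quantity' column:
  Row 1: 48
  Row 2: 39
  Row 3: 5
  Row 4: 25
  Row 5: 50
  Row 6: 27
  Row 7: 6
Sum = 48 + 39 + 5 + 25 + 50 + 27 + 6 = 200

ANSWER: 200


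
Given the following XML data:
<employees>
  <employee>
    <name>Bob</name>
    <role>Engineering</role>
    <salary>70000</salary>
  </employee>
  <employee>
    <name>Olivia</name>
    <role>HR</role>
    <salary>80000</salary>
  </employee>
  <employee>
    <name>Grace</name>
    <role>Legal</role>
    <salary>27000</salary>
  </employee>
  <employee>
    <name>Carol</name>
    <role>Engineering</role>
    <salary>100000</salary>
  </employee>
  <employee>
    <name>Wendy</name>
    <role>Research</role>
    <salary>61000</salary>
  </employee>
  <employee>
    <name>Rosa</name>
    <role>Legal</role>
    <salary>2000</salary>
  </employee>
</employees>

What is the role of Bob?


Searching for <employee> with <name>Bob</name>
Found at position 1
<role>Engineering</role>

ANSWER: Engineering


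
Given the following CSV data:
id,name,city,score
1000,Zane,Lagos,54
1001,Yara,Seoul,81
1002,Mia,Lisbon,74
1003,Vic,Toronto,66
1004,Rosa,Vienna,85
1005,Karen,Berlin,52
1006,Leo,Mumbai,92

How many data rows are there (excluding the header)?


Counting rows (excluding header):
Header: id,name,city,score
Data rows: 7

ANSWER: 7


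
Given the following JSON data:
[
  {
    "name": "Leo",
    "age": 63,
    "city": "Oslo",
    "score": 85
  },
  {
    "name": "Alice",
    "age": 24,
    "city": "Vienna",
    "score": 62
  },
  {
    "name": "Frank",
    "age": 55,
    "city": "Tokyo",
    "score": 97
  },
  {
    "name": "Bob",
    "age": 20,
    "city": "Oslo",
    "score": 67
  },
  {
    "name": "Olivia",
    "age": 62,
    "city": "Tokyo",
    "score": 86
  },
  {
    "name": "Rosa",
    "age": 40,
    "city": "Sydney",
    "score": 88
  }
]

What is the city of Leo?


Looking up record where name = Leo
Record index: 0
Field 'city' = Oslo

ANSWER: Oslo


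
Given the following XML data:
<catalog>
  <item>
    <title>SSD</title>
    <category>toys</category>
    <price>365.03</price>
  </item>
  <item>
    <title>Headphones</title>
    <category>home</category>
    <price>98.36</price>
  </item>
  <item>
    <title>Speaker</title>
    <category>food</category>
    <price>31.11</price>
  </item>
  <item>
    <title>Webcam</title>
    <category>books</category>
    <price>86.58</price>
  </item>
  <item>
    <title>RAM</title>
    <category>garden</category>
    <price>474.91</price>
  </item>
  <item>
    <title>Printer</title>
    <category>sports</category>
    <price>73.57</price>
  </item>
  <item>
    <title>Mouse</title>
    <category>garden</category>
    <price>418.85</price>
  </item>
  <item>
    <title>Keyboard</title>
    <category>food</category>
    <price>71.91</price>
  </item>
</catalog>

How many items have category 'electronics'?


Scanning <item> elements for <category>electronics</category>:
Count: 0

ANSWER: 0


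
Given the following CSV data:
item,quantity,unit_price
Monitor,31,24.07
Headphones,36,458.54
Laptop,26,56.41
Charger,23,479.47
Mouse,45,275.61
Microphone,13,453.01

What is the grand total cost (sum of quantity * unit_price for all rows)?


Computing row totals:
  Monitor: 31 * 24.07 = 746.17
  Headphones: 36 * 458.54 = 16507.44
  Laptop: 26 * 56.41 = 1466.66
  Charger: 23 * 479.47 = 11027.81
  Mouse: 45 * 275.61 = 12402.45
  Microphone: 13 * 453.01 = 5889.13
Grand total = 746.17 + 16507.44 + 1466.66 + 11027.81 + 12402.45 + 5889.13 = 48039.66

ANSWER: 48039.66


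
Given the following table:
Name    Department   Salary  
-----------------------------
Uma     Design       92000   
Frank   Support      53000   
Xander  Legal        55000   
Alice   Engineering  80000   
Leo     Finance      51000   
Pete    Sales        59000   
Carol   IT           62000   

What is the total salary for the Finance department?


Finance department members:
  Leo: 51000
Total = 51000 = 51000

ANSWER: 51000
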